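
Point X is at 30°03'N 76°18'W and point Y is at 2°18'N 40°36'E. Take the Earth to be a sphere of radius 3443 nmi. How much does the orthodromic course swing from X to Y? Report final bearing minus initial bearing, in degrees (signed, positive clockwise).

Initial bearing θ₁ = atan2(sin Δλ cos φ₂, cos φ₁ sin φ₂ − sin φ₁ cos φ₂ cos Δλ) = 73.67°
Final bearing θ₂ = (initial bearing from the destination back to the start) + 180° = 123.76°
Δθ = θ₂ − θ₁ = +50.1°

+50.1°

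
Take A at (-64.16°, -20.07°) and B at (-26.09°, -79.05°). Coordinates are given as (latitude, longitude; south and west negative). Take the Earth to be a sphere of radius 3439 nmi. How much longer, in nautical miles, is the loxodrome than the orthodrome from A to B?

Great circle: cos σ = sin φ₁ sin φ₂ + cos φ₁ cos φ₂ cos Δλ,  σ = 0.9304 rad → d_gc = 3199.5 nmi
Rhumb line: Δψ = +1.0003, q = Δφ/Δψ = 0.6642, d_rh = R√(Δφ²+q²Δλ²) = 3278.8 nmi
Excess = 3278.8 − 3199.5 = 79.3 ≈ 79 nmi

79 nmi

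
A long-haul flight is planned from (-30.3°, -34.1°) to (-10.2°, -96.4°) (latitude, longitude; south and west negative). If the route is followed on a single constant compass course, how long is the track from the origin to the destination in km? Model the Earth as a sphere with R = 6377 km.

Rhumb course C = atan2(Δλ, Δψ) with Δψ = ln[tan(π/4+φ₂/2)/tan(π/4+φ₁/2)] = +0.3764, Δλ = -1.0873 → C = 289.09°
d = R·|Δφ| / |cos C| = 6377·0.35081 / 0.32711 = 6839 km

6839 km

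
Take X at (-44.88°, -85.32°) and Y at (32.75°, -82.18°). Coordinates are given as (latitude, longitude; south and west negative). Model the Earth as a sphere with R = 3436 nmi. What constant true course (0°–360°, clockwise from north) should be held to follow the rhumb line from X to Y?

Meridional parts: M(φ₁)=-0.8784, M(φ₂)=+0.6055 → ΔM = +1.4839;  Δλ = +0.0548 rad
tan C = Δλ / ΔM = +0.0369 → C = 2.12°

2.1°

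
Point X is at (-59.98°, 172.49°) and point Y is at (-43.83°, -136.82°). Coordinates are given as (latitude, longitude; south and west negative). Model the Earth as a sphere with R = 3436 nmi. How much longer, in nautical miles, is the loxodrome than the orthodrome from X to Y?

Great circle: cos σ = sin φ₁ sin φ₂ + cos φ₁ cos φ₂ cos Δλ,  σ = 0.5948 rad → d_gc = 2043.7 nmi
Rhumb line: Δψ = +0.4635, q = Δφ/Δψ = 0.6082, d_rh = R√(Δφ²+q²Δλ²) = 2087.1 nmi
Excess = 2087.1 − 2043.7 = 43.4 ≈ 43 nmi

43 nmi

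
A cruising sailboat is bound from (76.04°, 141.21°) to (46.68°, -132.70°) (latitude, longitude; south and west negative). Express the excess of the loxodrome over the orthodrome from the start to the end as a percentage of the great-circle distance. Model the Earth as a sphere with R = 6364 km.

Great circle: σ = 0.7708 rad → d_gc = Rσ = 4905.6 km
Rhumb: Δφ = -0.5124, Δλ = +1.5026, Δψ = -1.1767, q = Δφ/Δψ = 0.4355 → d_rh = R√(Δφ²+q²Δλ²) = 5289.0 km
Excess = (5289.0 − 4905.6) / 4905.6 = 383.4 / 4905.6 = 7.82% ≈ 7.8%

7.8%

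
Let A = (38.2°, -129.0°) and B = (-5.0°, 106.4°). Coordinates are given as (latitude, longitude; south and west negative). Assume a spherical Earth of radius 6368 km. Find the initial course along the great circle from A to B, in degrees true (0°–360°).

288.9°

N = sin Δλ·cos φ₂ = -0.8200;  D = cos φ₁ sin φ₂ − sin φ₁ cos φ₂ cos Δλ = +0.2813
initial course = atan2(N, D) = 288.94°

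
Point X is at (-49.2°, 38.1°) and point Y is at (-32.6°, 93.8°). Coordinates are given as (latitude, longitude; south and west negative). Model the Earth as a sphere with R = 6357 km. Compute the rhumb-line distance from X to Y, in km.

Δψ = ln[tan(π/4+φ₂/2)/tan(π/4+φ₁/2)] = +0.3867;  Δφ = +0.2897 rad,  Δλ = +0.9721 rad
q = Δφ/Δψ = 0.7492
d = R·√(Δφ² + q²Δλ²) = 6357·0.78383 = 4983 km

4983 km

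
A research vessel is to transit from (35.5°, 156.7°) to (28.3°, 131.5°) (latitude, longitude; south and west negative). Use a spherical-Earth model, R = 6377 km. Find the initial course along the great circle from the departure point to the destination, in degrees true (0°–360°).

258.4°

N = sin Δλ·cos φ₂ = -0.3749;  D = cos φ₁ sin φ₂ − sin φ₁ cos φ₂ cos Δλ = -0.0767
initial course = atan2(N, D) = 258.44°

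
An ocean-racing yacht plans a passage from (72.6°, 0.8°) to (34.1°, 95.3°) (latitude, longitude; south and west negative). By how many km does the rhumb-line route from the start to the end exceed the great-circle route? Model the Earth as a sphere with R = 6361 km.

554 km

Great circle: cos σ = sin φ₁ sin φ₂ + cos φ₁ cos φ₂ cos Δλ,  σ = 1.0291 rad → d_gc = 6546.4 km
Rhumb line: Δψ = -1.2434, q = Δφ/Δψ = 0.5404, d_rh = R√(Δφ²+q²Δλ²) = 7100.3 km
Excess = 7100.3 − 6546.4 = 553.9 ≈ 554 km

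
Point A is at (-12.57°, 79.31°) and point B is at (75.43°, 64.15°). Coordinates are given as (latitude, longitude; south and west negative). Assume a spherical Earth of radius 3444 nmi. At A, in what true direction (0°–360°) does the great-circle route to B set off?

N = sin Δλ·cos φ₂ = -0.0658;  D = cos φ₁ sin φ₂ − sin φ₁ cos φ₂ cos Δλ = +0.9975
initial course = atan2(N, D) = 356.23°

356.2°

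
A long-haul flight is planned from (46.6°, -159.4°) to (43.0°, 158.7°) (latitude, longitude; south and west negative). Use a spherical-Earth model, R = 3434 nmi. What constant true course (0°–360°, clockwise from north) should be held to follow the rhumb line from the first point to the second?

Meridional parts: M(φ₁)=+0.9214, M(φ₂)=+0.8328 → ΔM = -0.0886;  Δλ = -0.7313 rad
tan C = Δλ / ΔM = +8.2546 → C = 263.09°

263.1°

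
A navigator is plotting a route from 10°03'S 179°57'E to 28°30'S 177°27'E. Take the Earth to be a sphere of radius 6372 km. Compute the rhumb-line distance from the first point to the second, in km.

2068 km

Δψ = ln[tan(π/4+φ₂/2)/tan(π/4+φ₁/2)] = -0.3430;  Δφ = -0.3220 rad,  Δλ = -0.0436 rad
q = Δφ/Δψ = 0.9388
d = R·√(Δφ² + q²Δλ²) = 6372·0.32461 = 2068 km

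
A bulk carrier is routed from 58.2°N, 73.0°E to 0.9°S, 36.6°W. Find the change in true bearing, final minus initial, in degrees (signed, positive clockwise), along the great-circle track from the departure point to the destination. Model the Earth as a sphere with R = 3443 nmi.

At departure: θ₁ = atan2(sin Δλ cos φ₂, cos φ₁ sin φ₂ − sin φ₁ cos φ₂ cos Δλ) = 286.38°
At arrival: θ₂ = atan2(sin Δλ cos φ₁, −cos φ₂ sin φ₁ + sin φ₂ cos φ₁ cos Δλ) = 210.37°
Δθ = θ₂ − θ₁ = -76.0°

-76.0°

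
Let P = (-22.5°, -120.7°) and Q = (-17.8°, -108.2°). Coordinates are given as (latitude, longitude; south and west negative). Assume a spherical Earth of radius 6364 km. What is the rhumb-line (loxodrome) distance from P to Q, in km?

Rhumb course C = atan2(Δλ, Δψ) with Δψ = ln[tan(π/4+φ₂/2)/tan(π/4+φ₁/2)] = +0.0874, Δλ = +0.2182 → C = 68.17°
d = R·|Δφ| / |cos C| = 6364·0.08203 / 0.37192 = 1404 km

1404 km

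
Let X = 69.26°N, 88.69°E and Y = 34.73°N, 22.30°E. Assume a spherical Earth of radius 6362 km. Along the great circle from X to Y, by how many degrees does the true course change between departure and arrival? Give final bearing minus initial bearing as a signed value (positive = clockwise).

At departure: θ₁ = atan2(sin Δλ cos φ₂, cos φ₁ sin φ₂ − sin φ₁ cos φ₂ cos Δλ) = 261.98°
At arrival: θ₂ = atan2(sin Δλ cos φ₁, −cos φ₂ sin φ₁ + sin φ₂ cos φ₁ cos Δλ) = 205.26°
Δθ = θ₂ − θ₁ = -56.7°

-56.7°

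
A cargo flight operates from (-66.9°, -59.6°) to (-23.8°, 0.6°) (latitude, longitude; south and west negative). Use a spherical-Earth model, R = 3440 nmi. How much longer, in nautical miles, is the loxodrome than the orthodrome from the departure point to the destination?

Great circle: cos σ = sin φ₁ sin φ₂ + cos φ₁ cos φ₂ cos Δλ,  σ = 0.9889 rad → d_gc = 3401.896 nmi
Rhumb line: Δψ = +1.1600, q = Δφ/Δψ = 0.6485, d_rh = R√(Δφ²+q²Δλ²) = 3491.400 nmi
Excess = 3491.400 − 3401.896 = 89.504 ≈ 90 nmi

90 nmi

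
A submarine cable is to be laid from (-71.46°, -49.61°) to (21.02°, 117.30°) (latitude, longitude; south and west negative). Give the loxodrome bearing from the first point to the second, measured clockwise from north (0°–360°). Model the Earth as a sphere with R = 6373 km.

Δψ = ln[tan(π/4+φ₂/2)/tan(π/4+φ₁/2)] = +2.1881
Δλ = +2.9131 rad (taken the short way round)
course = atan2(Δλ, Δψ) = 53.09°

53.1°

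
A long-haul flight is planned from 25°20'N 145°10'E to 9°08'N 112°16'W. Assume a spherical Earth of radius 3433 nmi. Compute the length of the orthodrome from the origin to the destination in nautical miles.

5827 nmi

cos σ = sin φ₁ sin φ₂ + cos φ₁ cos φ₂ cos Δλ
      = sin(25.33°)sin(9.13°) + cos(25.33°)cos(9.13°)cos(102.57°) = -0.1262
σ = 97.252° → d = Rσ = 3433·1.69737 = 5827 nmi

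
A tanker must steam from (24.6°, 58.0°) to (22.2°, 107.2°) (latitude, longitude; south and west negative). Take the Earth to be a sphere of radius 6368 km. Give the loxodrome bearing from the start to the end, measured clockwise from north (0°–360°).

93.0°

Δψ = ln[tan(π/4+φ₂/2)/tan(π/4+φ₁/2)] = -0.0456
Δλ = +0.8587 rad (taken the short way round)
course = atan2(Δλ, Δψ) = 93.04°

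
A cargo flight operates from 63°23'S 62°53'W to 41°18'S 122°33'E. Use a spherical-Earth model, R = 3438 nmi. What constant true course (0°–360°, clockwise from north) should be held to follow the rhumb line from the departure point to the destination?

282.0°

Δψ = ln[tan(π/4+φ₂/2)/tan(π/4+φ₁/2)] = +0.6488
Δλ = -3.0468 rad (taken the short way round)
course = atan2(Δλ, Δψ) = 282.02°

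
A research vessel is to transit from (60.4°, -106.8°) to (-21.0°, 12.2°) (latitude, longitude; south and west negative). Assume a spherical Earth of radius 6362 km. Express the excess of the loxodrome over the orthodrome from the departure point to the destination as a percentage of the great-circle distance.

4.8%

Great circle: σ = 2.1355 rad → d_gc = Rσ = 13586.0 km
Rhumb: Δφ = -1.4207, Δλ = +2.0769, Δψ = -1.7060, q = Δφ/Δψ = 0.8328 → d_rh = R√(Δφ²+q²Δλ²) = 14239.9 km
Excess = (14239.9 − 13586.0) / 13586.0 = 653.9 / 13586.0 = 4.81% ≈ 4.8%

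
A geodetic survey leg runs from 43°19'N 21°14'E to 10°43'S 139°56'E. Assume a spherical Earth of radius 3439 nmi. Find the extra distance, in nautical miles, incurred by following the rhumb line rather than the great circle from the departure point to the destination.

205 nmi

Great circle: cos σ = sin φ₁ sin φ₂ + cos φ₁ cos φ₂ cos Δλ,  σ = 2.0611 rad → d_gc = 7088.0 nmi
Rhumb line: Δψ = -1.0286, q = Δφ/Δψ = 0.9169, d_rh = R√(Δφ²+q²Δλ²) = 7293.1 nmi
Excess = 7293.1 − 7088.0 = 205.1 ≈ 205 nmi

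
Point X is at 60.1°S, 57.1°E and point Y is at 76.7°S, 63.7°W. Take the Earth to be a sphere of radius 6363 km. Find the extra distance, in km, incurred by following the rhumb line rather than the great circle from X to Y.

Great circle: cos σ = sin φ₁ sin φ₂ + cos φ₁ cos φ₂ cos Δλ,  σ = 0.6682 rad → d_gc = 4251.9 km
Rhumb line: Δψ = -0.8287, q = Δφ/Δψ = 0.3496, d_rh = R√(Δφ²+q²Δλ²) = 5039.8 km
Excess = 5039.8 − 4251.9 = 787.9 ≈ 788 km

788 km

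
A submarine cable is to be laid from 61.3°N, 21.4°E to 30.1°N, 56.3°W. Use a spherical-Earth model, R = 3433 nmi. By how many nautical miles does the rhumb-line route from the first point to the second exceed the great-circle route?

158 nmi

Great circle: cos σ = sin φ₁ sin φ₂ + cos φ₁ cos φ₂ cos Δλ,  σ = 1.0141 rad → d_gc = 3481.3 nmi
Rhumb line: Δψ = -0.8119, q = Δφ/Δψ = 0.6707, d_rh = R√(Δφ²+q²Δλ²) = 3639.2 nmi
Excess = 3639.2 − 3481.3 = 157.9 ≈ 158 nmi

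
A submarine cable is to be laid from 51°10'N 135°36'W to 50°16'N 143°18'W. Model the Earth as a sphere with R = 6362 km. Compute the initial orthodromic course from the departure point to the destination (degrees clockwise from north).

N = sin Δλ·cos φ₂ = -0.0856;  D = cos φ₁ sin φ₂ − sin φ₁ cos φ₂ cos Δλ = -0.0112
initial course = atan2(N, D) = 262.54°

262.5°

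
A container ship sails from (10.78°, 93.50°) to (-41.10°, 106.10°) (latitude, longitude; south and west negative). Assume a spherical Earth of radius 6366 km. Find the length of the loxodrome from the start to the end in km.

Δψ = ln[tan(π/4+φ₂/2)/tan(π/4+φ₁/2)] = -0.9774;  Δφ = -0.9055 rad,  Δλ = +0.2199 rad
q = Δφ/Δψ = 0.9264
d = R·√(Δφ² + q²Δλ²) = 6366·0.92811 = 5908 km

5908 km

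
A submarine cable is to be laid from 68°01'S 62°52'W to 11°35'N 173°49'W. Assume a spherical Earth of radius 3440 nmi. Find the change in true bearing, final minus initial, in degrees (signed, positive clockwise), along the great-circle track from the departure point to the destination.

Initial bearing θ₁ = atan2(sin Δλ cos φ₂, cos φ₁ sin φ₂ − sin φ₁ cos φ₂ cos Δλ) = 254.74°
Final bearing θ₂ = (initial bearing from the destination back to the start) + 180° = 338.37°
Δθ = θ₂ − θ₁ = +83.6°

+83.6°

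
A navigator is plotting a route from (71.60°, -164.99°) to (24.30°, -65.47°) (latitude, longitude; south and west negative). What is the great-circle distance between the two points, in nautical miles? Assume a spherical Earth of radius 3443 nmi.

cos σ = sin φ₁ sin φ₂ + cos φ₁ cos φ₂ cos Δλ
      = sin(71.60°)sin(24.30°) + cos(71.60°)cos(24.30°)cos(99.52°) = 0.3429
σ = 69.947° → d = Rσ = 3443·1.22080 = 4203 nmi

4203 nmi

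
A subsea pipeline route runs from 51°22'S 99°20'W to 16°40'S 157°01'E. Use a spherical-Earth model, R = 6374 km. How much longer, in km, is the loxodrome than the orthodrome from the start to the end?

559 km

Great circle: cos σ = sin φ₁ sin φ₂ + cos φ₁ cos φ₂ cos Δλ,  σ = 1.4878 rad → d_gc = 9483.3 km
Rhumb line: Δψ = +0.7533, q = Δφ/Δψ = 0.8040, d_rh = R√(Δφ²+q²Δλ²) = 10042.5 km
Excess = 10042.5 − 9483.3 = 559.2 ≈ 559 km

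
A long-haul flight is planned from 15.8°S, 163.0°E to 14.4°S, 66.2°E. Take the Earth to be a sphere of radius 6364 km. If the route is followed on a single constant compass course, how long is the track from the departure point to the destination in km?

10381 km

Δψ = ln[tan(π/4+φ₂/2)/tan(π/4+φ₁/2)] = +0.0253;  Δφ = +0.0244 rad,  Δλ = -1.6895 rad
q = Δφ/Δψ = 0.9654
d = R·√(Δφ² + q²Δλ²) = 6364·1.63128 = 10381 km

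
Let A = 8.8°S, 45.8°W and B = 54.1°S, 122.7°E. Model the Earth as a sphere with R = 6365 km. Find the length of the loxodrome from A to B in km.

16022 km

Rhumb course C = atan2(Δλ, Δψ) with Δψ = ln[tan(π/4+φ₂/2)/tan(π/4+φ₁/2)] = -0.9730, Δλ = +2.9409 → C = 108.31°
d = R·|Δφ| / |cos C| = 6365·0.79063 / 0.31409 = 16022 km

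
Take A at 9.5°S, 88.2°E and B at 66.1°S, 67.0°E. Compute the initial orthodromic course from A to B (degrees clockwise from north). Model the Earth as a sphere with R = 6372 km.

189.9°

N = sin Δλ·cos φ₂ = -0.1465;  D = cos φ₁ sin φ₂ − sin φ₁ cos φ₂ cos Δλ = -0.8394
initial course = atan2(N, D) = 189.90°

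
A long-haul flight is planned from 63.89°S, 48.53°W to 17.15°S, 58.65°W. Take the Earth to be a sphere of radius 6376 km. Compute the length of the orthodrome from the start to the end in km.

cos σ = sin φ₁ sin φ₂ + cos φ₁ cos φ₂ cos Δλ
      = sin(-63.89°)sin(-17.15°) + cos(-63.89°)cos(-17.15°)cos(-10.12°) = 0.6788
σ = 47.253° → d = Rσ = 6376·0.82471 = 5258 km

5258 km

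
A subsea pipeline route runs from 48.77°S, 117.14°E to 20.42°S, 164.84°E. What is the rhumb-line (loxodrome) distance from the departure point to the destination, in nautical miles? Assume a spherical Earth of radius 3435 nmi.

Rhumb course C = atan2(Δλ, Δψ) with Δψ = ln[tan(π/4+φ₂/2)/tan(π/4+φ₁/2)] = +0.6135, Δλ = +0.8325 → C = 53.61°
d = R·|Δφ| / |cos C| = 3435·0.49480 / 0.59325 = 2865 nmi

2865 nmi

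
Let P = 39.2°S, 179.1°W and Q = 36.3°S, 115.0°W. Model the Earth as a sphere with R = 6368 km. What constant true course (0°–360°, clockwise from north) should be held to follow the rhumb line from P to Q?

Δψ = ln[tan(π/4+φ₂/2)/tan(π/4+φ₁/2)] = +0.0640
Δλ = +1.1188 rad (taken the short way round)
course = atan2(Δλ, Δψ) = 86.72°

86.7°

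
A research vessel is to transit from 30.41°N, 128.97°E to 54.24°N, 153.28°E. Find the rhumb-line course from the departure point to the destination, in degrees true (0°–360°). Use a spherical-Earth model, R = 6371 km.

36.5°

Δψ = ln[tan(π/4+φ₂/2)/tan(π/4+φ₁/2)] = +0.5737
Δλ = +0.4243 rad (taken the short way round)
course = atan2(Δλ, Δψ) = 36.48°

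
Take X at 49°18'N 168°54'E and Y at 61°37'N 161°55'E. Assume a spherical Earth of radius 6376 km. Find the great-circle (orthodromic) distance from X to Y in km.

1438 km

Haversine: a = sin²(Δφ/2)+cos φ₁ cos φ₂ sin²(Δλ/2) = 0.01266;  σ = 2·atan2(√a,√(1−a))
σ = 12.920° → d = Rσ = 6376·0.22549 = 1438 km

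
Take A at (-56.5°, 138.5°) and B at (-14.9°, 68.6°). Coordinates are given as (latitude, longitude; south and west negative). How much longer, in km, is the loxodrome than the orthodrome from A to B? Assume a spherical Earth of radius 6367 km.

189 km

Great circle: cos σ = sin φ₁ sin φ₂ + cos φ₁ cos φ₂ cos Δλ,  σ = 1.1618 rad → d_gc = 7397.0 km
Rhumb line: Δψ = +0.9377, q = Δφ/Δψ = 0.7743, d_rh = R√(Δφ²+q²Δλ²) = 7585.7 km
Excess = 7585.7 − 7397.0 = 188.7 ≈ 189 km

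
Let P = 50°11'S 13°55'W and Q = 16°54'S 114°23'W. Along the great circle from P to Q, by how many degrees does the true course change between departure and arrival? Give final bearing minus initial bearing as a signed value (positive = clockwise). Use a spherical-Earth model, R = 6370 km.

+69.4°

At departure: θ₁ = atan2(sin Δλ cos φ₂, cos φ₁ sin φ₂ − sin φ₁ cos φ₂ cos Δλ) = 251.24°
At arrival: θ₂ = atan2(sin Δλ cos φ₁, −cos φ₂ sin φ₁ + sin φ₂ cos φ₁ cos Δλ) = 320.68°
Δθ = θ₂ − θ₁ = +69.4°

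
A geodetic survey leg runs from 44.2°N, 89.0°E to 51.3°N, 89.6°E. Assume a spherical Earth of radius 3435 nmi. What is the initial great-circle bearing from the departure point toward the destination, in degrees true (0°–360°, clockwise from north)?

θ = atan2( sin Δλ·cos φ₂ ,  cos φ₁ sin φ₂ − sin φ₁ cos φ₂ cos Δλ )
  = atan2(+0.0065, +0.1236) = 3.03°

3.0°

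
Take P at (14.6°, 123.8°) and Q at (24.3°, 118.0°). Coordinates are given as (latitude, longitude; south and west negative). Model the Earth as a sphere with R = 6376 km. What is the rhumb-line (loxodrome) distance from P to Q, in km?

1239 km

Rhumb course C = atan2(Δλ, Δψ) with Δψ = ln[tan(π/4+φ₂/2)/tan(π/4+φ₁/2)] = +0.1798, Δλ = -0.1012 → C = 330.62°
d = R·|Δφ| / |cos C| = 6376·0.16930 / 0.87140 = 1239 km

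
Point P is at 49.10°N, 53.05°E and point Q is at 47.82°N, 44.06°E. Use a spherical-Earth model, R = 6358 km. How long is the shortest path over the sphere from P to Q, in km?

cos σ = sin φ₁ sin φ₂ + cos φ₁ cos φ₂ cos Δλ
      = sin(49.10°)sin(47.82°) + cos(49.10°)cos(47.82°)cos(-8.99°) = 0.9943
σ = 6.094° → d = Rσ = 6358·0.10635 = 676 km

676 km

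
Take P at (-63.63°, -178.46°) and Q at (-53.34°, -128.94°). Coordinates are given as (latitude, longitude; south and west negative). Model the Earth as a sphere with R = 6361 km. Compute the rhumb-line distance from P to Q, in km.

Rhumb course C = atan2(Δλ, Δψ) with Δψ = ln[tan(π/4+φ₂/2)/tan(π/4+φ₁/2)] = +0.3465, Δλ = +0.8643 → C = 68.15°
d = R·|Δφ| / |cos C| = 6361·0.17959 / 0.37216 = 3070 km

3070 km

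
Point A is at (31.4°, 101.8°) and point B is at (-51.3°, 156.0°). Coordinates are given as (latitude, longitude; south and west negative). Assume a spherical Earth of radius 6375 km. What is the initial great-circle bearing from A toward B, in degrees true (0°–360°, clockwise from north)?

149.4°

N = sin Δλ·cos φ₂ = +0.5071;  D = cos φ₁ sin φ₂ − sin φ₁ cos φ₂ cos Δλ = -0.8567
initial course = atan2(N, D) = 149.38°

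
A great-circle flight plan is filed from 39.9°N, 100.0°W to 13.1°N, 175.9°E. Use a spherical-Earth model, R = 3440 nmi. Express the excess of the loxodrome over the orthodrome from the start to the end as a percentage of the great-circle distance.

Great circle: σ = 1.3467 rad → d_gc = Rσ = 4632.8 nmi
Rhumb: Δφ = -0.4677, Δλ = -1.4678, Δψ = -0.5300, q = Δφ/Δψ = 0.8826 → d_rh = R√(Δφ²+q²Δλ²) = 4738.0 nmi
Excess = (4738.0 − 4632.8) / 4632.8 = 105.2 / 4632.8 = 2.27% ≈ 2.3%

2.3%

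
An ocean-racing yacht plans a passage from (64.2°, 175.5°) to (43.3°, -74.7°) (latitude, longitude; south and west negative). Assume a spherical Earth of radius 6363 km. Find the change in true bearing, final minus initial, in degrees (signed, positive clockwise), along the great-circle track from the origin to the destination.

Initial bearing θ₁ = atan2(sin Δλ cos φ₂, cos φ₁ sin φ₂ − sin φ₁ cos φ₂ cos Δλ) = 52.76°
Final bearing θ₂ = (initial bearing from the destination back to the start) + 180° = 151.57°
Δθ = θ₂ − θ₁ = +98.8°

+98.8°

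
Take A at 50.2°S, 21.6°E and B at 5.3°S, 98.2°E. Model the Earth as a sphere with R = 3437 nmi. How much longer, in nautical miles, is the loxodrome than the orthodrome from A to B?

98 nmi

Great circle: cos σ = sin φ₁ sin φ₂ + cos φ₁ cos φ₂ cos Δλ,  σ = 1.3503 rad → d_gc = 4641.1 nmi
Rhumb line: Δψ = +0.9235, q = Δφ/Δψ = 0.8486, d_rh = R√(Δφ²+q²Δλ²) = 4739.0 nmi
Excess = 4739.0 − 4641.1 = 97.9 ≈ 98 nmi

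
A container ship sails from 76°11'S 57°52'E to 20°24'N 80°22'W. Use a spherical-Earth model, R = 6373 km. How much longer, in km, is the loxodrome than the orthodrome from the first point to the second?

Great circle: cos σ = sin φ₁ sin φ₂ + cos φ₁ cos φ₂ cos Δλ,  σ = 2.1007 rad → d_gc = 13387.68 km
Rhumb line: Δψ = +2.4745, q = Δφ/Δψ = 0.6812, d_rh = R√(Δφ²+q²Δλ²) = 15004.22 km
Excess = 15004.22 − 13387.68 = 1616.54 ≈ 1617 km

1617 km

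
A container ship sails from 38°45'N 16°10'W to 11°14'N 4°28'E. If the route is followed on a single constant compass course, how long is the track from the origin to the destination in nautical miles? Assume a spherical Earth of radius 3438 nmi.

1988 nmi

Rhumb course C = atan2(Δλ, Δψ) with Δψ = ln[tan(π/4+φ₂/2)/tan(π/4+φ₁/2)] = -0.5374, Δλ = +0.3601 → C = 146.17°
d = R·|Δφ| / |cos C| = 3438·0.48026 / 0.83071 = 1988 nmi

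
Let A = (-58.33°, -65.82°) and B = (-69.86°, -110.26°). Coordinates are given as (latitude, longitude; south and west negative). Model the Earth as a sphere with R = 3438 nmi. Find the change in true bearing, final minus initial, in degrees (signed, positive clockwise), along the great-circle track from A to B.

Initial bearing θ₁ = atan2(sin Δλ cos φ₂, cos φ₁ sin φ₂ − sin φ₁ cos φ₂ cos Δλ) = 220.36°
Final bearing θ₂ = (initial bearing from the destination back to the start) + 180° = 260.90°
Δθ = θ₂ − θ₁ = +40.5°

+40.5°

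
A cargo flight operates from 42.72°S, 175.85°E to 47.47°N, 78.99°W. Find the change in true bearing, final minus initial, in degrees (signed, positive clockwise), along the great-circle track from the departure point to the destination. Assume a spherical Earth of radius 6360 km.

At departure: θ₁ = atan2(sin Δλ cos φ₂, cos φ₁ sin φ₂ − sin φ₁ cos φ₂ cos Δλ) = 57.14°
At arrival: θ₂ = atan2(sin Δλ cos φ₁, −cos φ₂ sin φ₁ + sin φ₂ cos φ₁ cos Δλ) = 65.91°
Δθ = θ₂ − θ₁ = +8.8°

+8.8°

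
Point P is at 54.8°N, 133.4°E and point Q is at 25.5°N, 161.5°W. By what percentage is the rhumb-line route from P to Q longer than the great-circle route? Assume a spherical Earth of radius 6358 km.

2.5%

Great circle: σ = 0.9633 rad → d_gc = Rσ = 6124.4 km
Rhumb: Δφ = -0.5114, Δλ = +1.1362, Δψ = -0.6876, q = Δφ/Δψ = 0.7437 → d_rh = R√(Δφ²+q²Δλ²) = 6279.6 km
Excess = (6279.6 − 6124.4) / 6124.4 = 155.2 / 6124.4 = 2.53% ≈ 2.5%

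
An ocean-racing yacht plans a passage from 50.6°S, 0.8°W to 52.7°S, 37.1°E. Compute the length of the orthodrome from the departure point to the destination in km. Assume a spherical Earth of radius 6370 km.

cos σ = sin φ₁ sin φ₂ + cos φ₁ cos φ₂ cos Δλ
      = sin(-50.60°)sin(-52.70°) + cos(-50.60°)cos(-52.70°)cos(37.90°) = 0.9182
σ = 23.335° → d = Rσ = 6370·0.40728 = 2594 km

2594 km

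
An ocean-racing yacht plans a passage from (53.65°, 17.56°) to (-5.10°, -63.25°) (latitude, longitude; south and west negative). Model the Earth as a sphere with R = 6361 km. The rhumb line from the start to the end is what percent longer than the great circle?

Great circle: σ = 1.5481 rad → d_gc = Rσ = 9847.5 km
Rhumb: Δφ = -1.0254, Δλ = -1.4104, Δψ = -1.2030, q = Δφ/Δψ = 0.8524 → d_rh = R√(Δφ²+q²Δλ²) = 10051.0 km
Excess = (10051.0 − 9847.5) / 9847.5 = 203.5 / 9847.5 = 2.07% ≈ 2.1%

2.1%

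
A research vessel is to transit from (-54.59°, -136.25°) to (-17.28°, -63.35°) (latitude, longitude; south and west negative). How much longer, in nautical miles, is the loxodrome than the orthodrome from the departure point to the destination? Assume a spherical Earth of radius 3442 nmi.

Great circle: cos σ = sin φ₁ sin φ₂ + cos φ₁ cos φ₂ cos Δλ,  σ = 1.1541 rad → d_gc = 3972.3 nmi
Rhumb line: Δψ = +0.8356, q = Δφ/Δψ = 0.7793, d_rh = R√(Δφ²+q²Δλ²) = 4083.2 nmi
Excess = 4083.2 − 3972.3 = 110.9 ≈ 111 nmi

111 nmi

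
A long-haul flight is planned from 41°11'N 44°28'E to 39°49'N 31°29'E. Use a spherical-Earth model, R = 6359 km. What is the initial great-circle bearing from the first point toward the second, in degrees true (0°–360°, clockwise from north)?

θ = atan2( sin Δλ·cos φ₂ ,  cos φ₁ sin φ₂ − sin φ₁ cos φ₂ cos Δλ )
  = atan2(-0.1726, -0.0109) = 266.38°

266.4°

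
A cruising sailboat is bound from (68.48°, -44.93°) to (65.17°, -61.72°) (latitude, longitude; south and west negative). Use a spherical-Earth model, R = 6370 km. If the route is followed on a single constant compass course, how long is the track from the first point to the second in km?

821 km

Δψ = ln[tan(π/4+φ₂/2)/tan(π/4+φ₁/2)] = -0.1470;  Δφ = -0.0578 rad,  Δλ = -0.2930 rad
q = Δφ/Δψ = 0.3929
d = R·√(Δφ² + q²Δλ²) = 6370·0.12881 = 821 km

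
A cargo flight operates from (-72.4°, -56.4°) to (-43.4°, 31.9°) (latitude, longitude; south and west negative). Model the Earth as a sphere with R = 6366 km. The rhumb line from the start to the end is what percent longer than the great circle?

Great circle: σ = 0.8481 rad → d_gc = Rσ = 5398.7 km
Rhumb: Δφ = +0.5061, Δλ = +1.5411, Δψ = +1.0232, q = Δφ/Δψ = 0.4947 → d_rh = R√(Δφ²+q²Δλ²) = 5825.5 km
Excess = (5825.5 − 5398.7) / 5398.7 = 426.8 / 5398.7 = 7.91% ≈ 7.9%

7.9%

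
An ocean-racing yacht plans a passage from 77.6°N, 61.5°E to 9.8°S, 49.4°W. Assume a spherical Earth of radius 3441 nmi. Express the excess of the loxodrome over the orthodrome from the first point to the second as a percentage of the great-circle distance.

Great circle: σ = 1.8149 rad → d_gc = Rσ = 6245.2 nmi
Rhumb: Δφ = -1.5254, Δλ = -1.9356, Δψ = -2.3916, q = Δφ/Δψ = 0.6378 → d_rh = R√(Δφ²+q²Δλ²) = 6752.6 nmi
Excess = (6752.6 − 6245.2) / 6245.2 = 507.4 / 6245.2 = 8.12% ≈ 8.1%

8.1%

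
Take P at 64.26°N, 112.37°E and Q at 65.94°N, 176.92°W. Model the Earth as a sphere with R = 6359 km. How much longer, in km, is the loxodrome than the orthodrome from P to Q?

174 km

Great circle: cos σ = sin φ₁ sin φ₂ + cos φ₁ cos φ₂ cos Δλ,  σ = 0.4928 rad → d_gc = 3133.8 km
Rhumb line: Δψ = +0.0697, q = Δφ/Δψ = 0.4209, d_rh = R√(Δφ²+q²Δλ²) = 3308.2 km
Excess = 3308.2 − 3133.8 = 174.4 ≈ 174 km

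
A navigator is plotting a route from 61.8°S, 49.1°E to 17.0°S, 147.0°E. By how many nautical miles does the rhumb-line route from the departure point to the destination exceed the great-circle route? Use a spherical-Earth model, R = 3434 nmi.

Great circle: cos σ = sin φ₁ sin φ₂ + cos φ₁ cos φ₂ cos Δλ,  σ = 1.3740 rad → d_gc = 4718.2 nmi
Rhumb line: Δψ = +1.0804, q = Δφ/Δψ = 0.7237, d_rh = R√(Δφ²+q²Δλ²) = 5024.1 nmi
Excess = 5024.1 − 4718.2 = 305.9 ≈ 306 nmi

306 nmi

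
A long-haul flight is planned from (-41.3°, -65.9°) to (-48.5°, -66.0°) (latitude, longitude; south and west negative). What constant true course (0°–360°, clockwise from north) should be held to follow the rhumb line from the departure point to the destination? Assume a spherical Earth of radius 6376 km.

Δψ = ln[tan(π/4+φ₂/2)/tan(π/4+φ₁/2)] = -0.1778
Δλ = -0.0017 rad (taken the short way round)
course = atan2(Δλ, Δψ) = 180.56°

180.6°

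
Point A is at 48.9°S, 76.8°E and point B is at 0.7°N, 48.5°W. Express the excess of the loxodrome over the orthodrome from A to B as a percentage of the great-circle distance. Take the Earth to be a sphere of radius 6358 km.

6.2%

Great circle: σ = 1.9704 rad → d_gc = Rσ = 12527.8 km
Rhumb: Δφ = +0.8657, Δλ = -2.1869, Δψ = +0.9934, q = Δφ/Δψ = 0.8715 → d_rh = R√(Δφ²+q²Δλ²) = 13308.6 km
Excess = (13308.6 − 12527.8) / 12527.8 = 780.8 / 12527.8 = 6.23% ≈ 6.2%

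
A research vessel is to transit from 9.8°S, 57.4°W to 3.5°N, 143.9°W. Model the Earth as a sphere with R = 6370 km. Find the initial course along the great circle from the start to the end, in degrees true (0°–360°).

274.0°

θ = atan2( sin Δλ·cos φ₂ ,  cos φ₁ sin φ₂ − sin φ₁ cos φ₂ cos Δλ )
  = atan2(-0.9963, +0.0705) = 274.05°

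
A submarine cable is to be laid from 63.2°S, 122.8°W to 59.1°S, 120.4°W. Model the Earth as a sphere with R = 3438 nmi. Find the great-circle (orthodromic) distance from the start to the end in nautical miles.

256 nmi

cos σ = sin φ₁ sin φ₂ + cos φ₁ cos φ₂ cos Δλ
      = sin(-63.20°)sin(-59.10°) + cos(-63.20°)cos(-59.10°)cos(2.40°) = 0.9972
σ = 4.260° → d = Rσ = 3438·0.07435 = 256 nmi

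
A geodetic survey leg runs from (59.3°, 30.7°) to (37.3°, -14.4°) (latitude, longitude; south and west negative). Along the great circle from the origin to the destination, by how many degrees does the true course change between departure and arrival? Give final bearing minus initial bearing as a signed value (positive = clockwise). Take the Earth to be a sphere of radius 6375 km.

-35.1°

Initial bearing θ₁ = atan2(sin Δλ cos φ₂, cos φ₁ sin φ₂ − sin φ₁ cos φ₂ cos Δλ) = 252.89°
Final bearing θ₂ = (initial bearing from the destination back to the start) + 180° = 217.84°
Δθ = θ₂ − θ₁ = -35.1°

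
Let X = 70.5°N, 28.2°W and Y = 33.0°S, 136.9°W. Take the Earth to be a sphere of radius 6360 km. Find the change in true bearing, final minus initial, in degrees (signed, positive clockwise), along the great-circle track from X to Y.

Initial bearing θ₁ = atan2(sin Δλ cos φ₂, cos φ₁ sin φ₂ − sin φ₁ cos φ₂ cos Δλ) = 275.15°
Final bearing θ₂ = (initial bearing from the destination back to the start) + 180° = 203.35°
Δθ = θ₂ − θ₁ = -71.8°

-71.8°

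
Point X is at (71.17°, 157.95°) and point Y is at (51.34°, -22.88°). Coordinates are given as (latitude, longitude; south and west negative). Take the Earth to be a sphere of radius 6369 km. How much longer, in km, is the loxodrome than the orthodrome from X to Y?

3070 km

Great circle: cos σ = sin φ₁ sin φ₂ + cos φ₁ cos φ₂ cos Δλ,  σ = 1.0034 rad → d_gc = 6390.4 km
Rhumb line: Δψ = -0.7493, q = Δφ/Δψ = 0.4619, d_rh = R√(Δφ²+q²Δλ²) = 9460.0 km
Excess = 9460.0 − 6390.4 = 3069.6 ≈ 3070 km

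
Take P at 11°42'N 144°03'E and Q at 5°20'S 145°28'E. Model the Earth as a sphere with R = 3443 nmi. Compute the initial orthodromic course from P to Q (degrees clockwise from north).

175.2°

θ = atan2( sin Δλ·cos φ₂ ,  cos φ₁ sin φ₂ − sin φ₁ cos φ₂ cos Δλ )
  = atan2(+0.0246, -0.2929) = 175.20°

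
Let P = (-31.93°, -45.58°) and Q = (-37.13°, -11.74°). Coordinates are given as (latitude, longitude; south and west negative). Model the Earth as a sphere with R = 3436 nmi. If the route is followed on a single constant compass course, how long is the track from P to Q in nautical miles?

Rhumb course C = atan2(Δλ, Δψ) with Δψ = ln[tan(π/4+φ₂/2)/tan(π/4+φ₁/2)] = -0.1102, Δλ = +0.5906 → C = 100.57°
d = R·|Δφ| / |cos C| = 3436·0.09076 / 0.18348 = 1700 nmi

1700 nmi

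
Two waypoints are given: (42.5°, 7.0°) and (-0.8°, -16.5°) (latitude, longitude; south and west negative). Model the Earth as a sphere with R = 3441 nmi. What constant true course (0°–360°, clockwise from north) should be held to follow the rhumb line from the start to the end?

Δψ = ln[tan(π/4+φ₂/2)/tan(π/4+φ₁/2)] = -0.8349
Δλ = -0.4102 rad (taken the short way round)
course = atan2(Δλ, Δψ) = 206.16°

206.2°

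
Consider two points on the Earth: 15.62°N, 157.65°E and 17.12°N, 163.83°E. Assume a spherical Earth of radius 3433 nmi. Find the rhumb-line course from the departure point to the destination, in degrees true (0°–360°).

Meridional parts: M(φ₁)=+0.2761, M(φ₂)=+0.3033 → ΔM = +0.0273;  Δλ = +0.1079 rad
tan C = Δλ / ΔM = +3.9528 → C = 75.80°

75.8°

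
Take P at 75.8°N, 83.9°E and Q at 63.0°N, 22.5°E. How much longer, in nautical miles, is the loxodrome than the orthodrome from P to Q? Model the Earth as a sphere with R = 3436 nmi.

Great circle: cos σ = sin φ₁ sin φ₂ + cos φ₁ cos φ₂ cos Δλ,  σ = 0.4101 rad → d_gc = 1409.0 nmi
Rhumb line: Δψ = -0.6562, q = Δφ/Δψ = 0.3404, d_rh = R√(Δφ²+q²Δλ²) = 1469.9 nmi
Excess = 1469.9 − 1409.0 = 60.9 ≈ 61 nmi

61 nmi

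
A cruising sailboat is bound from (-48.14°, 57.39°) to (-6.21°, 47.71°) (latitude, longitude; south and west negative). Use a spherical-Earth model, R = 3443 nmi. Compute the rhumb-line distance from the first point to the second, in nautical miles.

2569 nmi

Δψ = ln[tan(π/4+φ₂/2)/tan(π/4+φ₁/2)] = +0.8525;  Δφ = +0.7318 rad,  Δλ = -0.1689 rad
q = Δφ/Δψ = 0.8584
d = R·√(Δφ² + q²Δλ²) = 3443·0.74605 = 2569 nmi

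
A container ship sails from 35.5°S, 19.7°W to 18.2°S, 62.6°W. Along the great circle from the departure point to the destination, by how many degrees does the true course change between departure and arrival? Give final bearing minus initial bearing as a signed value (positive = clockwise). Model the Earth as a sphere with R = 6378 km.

+20.4°

At departure: θ₁ = atan2(sin Δλ cos φ₂, cos φ₁ sin φ₂ − sin φ₁ cos φ₂ cos Δλ) = 283.05°
At arrival: θ₂ = atan2(sin Δλ cos φ₁, −cos φ₂ sin φ₁ + sin φ₂ cos φ₁ cos Δλ) = 303.40°
Δθ = θ₂ − θ₁ = +20.4°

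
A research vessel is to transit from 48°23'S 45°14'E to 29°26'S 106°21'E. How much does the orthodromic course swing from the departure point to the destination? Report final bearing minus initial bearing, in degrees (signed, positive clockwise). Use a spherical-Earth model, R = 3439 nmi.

At departure: θ₁ = atan2(sin Δλ cos φ₂, cos φ₁ sin φ₂ − sin φ₁ cos φ₂ cos Δλ) = 90.89°
At arrival: θ₂ = atan2(sin Δλ cos φ₁, −cos φ₂ sin φ₁ + sin φ₂ cos φ₁ cos Δλ) = 49.68°
Δθ = θ₂ − θ₁ = -41.2°

-41.2°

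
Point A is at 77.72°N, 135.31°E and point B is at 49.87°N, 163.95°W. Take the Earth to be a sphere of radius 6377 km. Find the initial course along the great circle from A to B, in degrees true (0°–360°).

N = sin Δλ·cos φ₂ = +0.5623;  D = cos φ₁ sin φ₂ − sin φ₁ cos φ₂ cos Δλ = -0.1452
initial course = atan2(N, D) = 104.48°

104.5°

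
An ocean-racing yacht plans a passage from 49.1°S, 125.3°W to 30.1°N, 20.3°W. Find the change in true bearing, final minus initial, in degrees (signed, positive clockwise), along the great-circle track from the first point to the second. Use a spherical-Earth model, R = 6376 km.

-31.2°

At departure: θ₁ = atan2(sin Δλ cos φ₂, cos φ₁ sin φ₂ − sin φ₁ cos φ₂ cos Δλ) = 79.22°
At arrival: θ₂ = atan2(sin Δλ cos φ₁, −cos φ₂ sin φ₁ + sin φ₂ cos φ₁ cos Δλ) = 48.03°
Δθ = θ₂ − θ₁ = -31.2°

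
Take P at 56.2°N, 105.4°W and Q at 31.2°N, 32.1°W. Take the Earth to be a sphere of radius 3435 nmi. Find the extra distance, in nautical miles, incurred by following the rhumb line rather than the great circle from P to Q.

123 nmi

Great circle: cos σ = sin φ₁ sin φ₂ + cos φ₁ cos φ₂ cos Δλ,  σ = 0.9677 rad → d_gc = 3324.0 nmi
Rhumb line: Δψ = -0.6177, q = Δφ/Δψ = 0.7064, d_rh = R√(Δφ²+q²Δλ²) = 3447.2 nmi
Excess = 3447.2 − 3324.0 = 123.2 ≈ 123 nmi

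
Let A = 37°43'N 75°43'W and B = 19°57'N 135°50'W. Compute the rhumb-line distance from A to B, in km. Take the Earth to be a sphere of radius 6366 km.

6139 km

Rhumb course C = atan2(Δλ, Δψ) with Δψ = ln[tan(π/4+φ₂/2)/tan(π/4+φ₁/2)] = -0.3563, Δλ = -1.0492 → C = 251.24°
d = R·|Δφ| / |cos C| = 6366·0.31009 / 0.32153 = 6139 km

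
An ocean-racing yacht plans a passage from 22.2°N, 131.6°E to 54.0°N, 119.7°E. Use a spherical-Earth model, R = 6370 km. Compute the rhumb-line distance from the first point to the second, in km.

Δψ = ln[tan(π/4+φ₂/2)/tan(π/4+φ₁/2)] = +0.7266;  Δφ = +0.5550 rad,  Δλ = -0.2077 rad
q = Δφ/Δψ = 0.7638
d = R·√(Δφ² + q²Δλ²) = 6370·0.57724 = 3677 km

3677 km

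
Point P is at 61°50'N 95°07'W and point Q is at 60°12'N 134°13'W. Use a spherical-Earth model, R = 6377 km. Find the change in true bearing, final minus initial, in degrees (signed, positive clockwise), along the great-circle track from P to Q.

At departure: θ₁ = atan2(sin Δλ cos φ₂, cos φ₁ sin φ₂ − sin φ₁ cos φ₂ cos Δλ) = 282.52°
At arrival: θ₂ = atan2(sin Δλ cos φ₁, −cos φ₂ sin φ₁ + sin φ₂ cos φ₁ cos Δλ) = 248.01°
Δθ = θ₂ − θ₁ = -34.5°

-34.5°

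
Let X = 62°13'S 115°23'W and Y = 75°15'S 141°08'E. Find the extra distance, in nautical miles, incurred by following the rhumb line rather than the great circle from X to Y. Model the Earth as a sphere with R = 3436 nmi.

Great circle: cos σ = sin φ₁ sin φ₂ + cos φ₁ cos φ₂ cos Δλ,  σ = 0.5955 rad → d_gc = 2046.0 nmi
Rhumb line: Δψ = -0.6475, q = Δφ/Δψ = 0.3513, d_rh = R√(Δφ²+q²Δλ²) = 2316.0 nmi
Excess = 2316.0 − 2046.0 = 270.0 ≈ 270 nmi

270 nmi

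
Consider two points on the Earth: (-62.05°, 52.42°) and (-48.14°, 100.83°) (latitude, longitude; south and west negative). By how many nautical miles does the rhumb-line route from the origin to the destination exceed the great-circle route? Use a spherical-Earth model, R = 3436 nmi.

Great circle: cos σ = sin φ₁ sin φ₂ + cos φ₁ cos φ₂ cos Δλ,  σ = 0.5246 rad → d_gc = 1802.56 nmi
Rhumb line: Δψ = +0.4297, q = Δφ/Δψ = 0.5650, d_rh = R√(Δφ²+q²Δλ²) = 1840.09 nmi
Excess = 1840.09 − 1802.56 = 37.53 ≈ 38 nmi

38 nmi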